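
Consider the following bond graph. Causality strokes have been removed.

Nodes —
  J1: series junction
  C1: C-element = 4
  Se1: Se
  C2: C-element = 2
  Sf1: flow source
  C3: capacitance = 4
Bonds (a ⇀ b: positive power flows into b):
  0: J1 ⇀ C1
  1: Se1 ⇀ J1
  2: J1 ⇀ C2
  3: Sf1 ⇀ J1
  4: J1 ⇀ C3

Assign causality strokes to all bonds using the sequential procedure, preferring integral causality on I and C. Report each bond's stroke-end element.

β0 →J1
β1 →J1
β2 →J1
β3 →Sf1
β4 →J1

β1 stroke→J1  (Se1: effort source, stroke at far end)
β3 stroke→Sf1  (source Sf1 imposes f)
β0 stroke→J1  (J1 flow already set via bond 3)
β2 stroke→J1  (J1: bond 3 brought flow, rest push out)
β4 stroke→J1  (1-jn J1 has f-setter on 3)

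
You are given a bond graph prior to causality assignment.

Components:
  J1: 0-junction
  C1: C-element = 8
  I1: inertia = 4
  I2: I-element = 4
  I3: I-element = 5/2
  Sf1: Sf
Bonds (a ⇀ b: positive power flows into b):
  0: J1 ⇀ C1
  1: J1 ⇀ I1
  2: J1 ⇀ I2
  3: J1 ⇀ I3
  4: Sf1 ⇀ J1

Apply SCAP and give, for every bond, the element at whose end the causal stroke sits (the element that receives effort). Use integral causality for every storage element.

β0 stroke at J1
β1 stroke at I1
β2 stroke at I2
β3 stroke at I3
β4 stroke at Sf1

bond 4 stroke→Sf1  (source Sf1 imposes f)
bond 0 stroke→J1  (prefer integral on C1)
bond 1 stroke→I1  (J1: bond 0 brought effort, rest push out)
bond 2 stroke→I2  (J1: bond 0 brought effort, rest push out)
bond 3 stroke→I3  (0-jn J1 has e-setter on 0)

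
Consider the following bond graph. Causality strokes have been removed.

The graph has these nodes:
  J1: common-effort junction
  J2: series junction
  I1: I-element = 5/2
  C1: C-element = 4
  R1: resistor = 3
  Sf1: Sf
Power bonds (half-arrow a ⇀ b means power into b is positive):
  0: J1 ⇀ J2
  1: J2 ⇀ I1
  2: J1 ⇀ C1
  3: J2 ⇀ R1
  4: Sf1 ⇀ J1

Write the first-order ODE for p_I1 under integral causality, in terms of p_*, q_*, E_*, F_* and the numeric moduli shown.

bond 4 |Sf1  (Sf1: flow source, stroke at near end)
bond 1 |I1  (prefer integral on I1)
bond 0 |J2  (J2 flow already set via bond 1)
bond 3 |J2  (1-jn J2 has f-setter on 1)
bond 2 |J1  (closing 0-jn rule on J1)

dp_I1/dt = -6*p_I1/5 + q_C1/4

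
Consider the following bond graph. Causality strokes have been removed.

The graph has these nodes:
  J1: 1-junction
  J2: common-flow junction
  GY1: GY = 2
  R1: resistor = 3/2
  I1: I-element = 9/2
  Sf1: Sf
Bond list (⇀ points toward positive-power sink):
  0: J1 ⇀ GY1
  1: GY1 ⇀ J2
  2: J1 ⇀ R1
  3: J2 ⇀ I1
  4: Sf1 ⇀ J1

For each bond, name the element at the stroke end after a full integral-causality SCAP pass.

#4 stroke at Sf1  (Sf1: flow source, stroke at near end)
#0 stroke at J1  (J1 flow already set via bond 4)
#2 stroke at J1  (common-f at J1 fixed by 4)
#1 stroke at J2  (GY1: gyrator matches bond 0)
#3 stroke at I1  (J2 needs exactly one f-in)

#0 stroke at J1
#1 stroke at J2
#2 stroke at J1
#3 stroke at I1
#4 stroke at Sf1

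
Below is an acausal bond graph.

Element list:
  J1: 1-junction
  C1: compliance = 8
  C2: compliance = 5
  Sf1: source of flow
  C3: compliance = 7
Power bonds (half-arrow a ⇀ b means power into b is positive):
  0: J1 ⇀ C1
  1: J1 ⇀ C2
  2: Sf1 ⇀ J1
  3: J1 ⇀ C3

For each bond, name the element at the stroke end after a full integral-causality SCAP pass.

#2 stroke→Sf1  (Sf1: flow source, stroke at near end)
#0 stroke→J1  (J1: bond 2 brought flow, rest push out)
#1 stroke→J1  (J1 flow already set via bond 2)
#3 stroke→J1  (common-f at J1 fixed by 2)

β0 |J1
β1 |J1
β2 |Sf1
β3 |J1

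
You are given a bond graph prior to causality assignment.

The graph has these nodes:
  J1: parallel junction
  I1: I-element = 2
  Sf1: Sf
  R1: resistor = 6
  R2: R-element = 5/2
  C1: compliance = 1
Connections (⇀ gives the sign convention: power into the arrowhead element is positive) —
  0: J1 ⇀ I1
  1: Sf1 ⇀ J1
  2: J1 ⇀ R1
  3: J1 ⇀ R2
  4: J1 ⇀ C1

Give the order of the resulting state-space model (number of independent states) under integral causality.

#1 |Sf1  (Sf1 fixes flow; stroke at Sf1)
#0 |I1  (I1 outputs flow p/I1)
#4 |J1  (C1: C, integral causality)
#2 |R1  (J1 effort already set via bond 4)
#3 |R2  (J1: bond 4 brought effort, rest push out)

2  (C1, I1 all integral)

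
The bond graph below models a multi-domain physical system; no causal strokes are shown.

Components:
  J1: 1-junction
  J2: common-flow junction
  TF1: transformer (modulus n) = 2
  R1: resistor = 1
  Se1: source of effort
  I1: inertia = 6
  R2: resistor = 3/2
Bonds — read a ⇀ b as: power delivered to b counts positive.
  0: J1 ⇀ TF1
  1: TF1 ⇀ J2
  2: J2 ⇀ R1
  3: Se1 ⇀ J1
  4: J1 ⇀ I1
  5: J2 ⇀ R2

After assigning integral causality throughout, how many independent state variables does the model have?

bond 3 |J1  (Se1 fixes effort; stroke away)
bond 4 |I1  (I1 outputs flow p/I1)
bond 0 |J1  (J1 flow already set via bond 4)
bond 1 |TF1  (TF TF1: opposite of bond 0)
bond 2 |J2  (J2 flow already set via bond 1)
bond 5 |J2  (1-jn J2 has f-setter on 1)

1  (I1 all integral)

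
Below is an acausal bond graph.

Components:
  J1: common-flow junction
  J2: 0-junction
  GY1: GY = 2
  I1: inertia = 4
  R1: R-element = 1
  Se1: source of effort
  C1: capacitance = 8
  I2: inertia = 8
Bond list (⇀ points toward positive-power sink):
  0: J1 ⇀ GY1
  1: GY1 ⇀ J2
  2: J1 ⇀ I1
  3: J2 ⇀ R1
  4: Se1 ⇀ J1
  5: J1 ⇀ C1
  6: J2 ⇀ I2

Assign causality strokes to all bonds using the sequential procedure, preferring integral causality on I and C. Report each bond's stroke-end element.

#4 →J1  (Se1 fixes effort; stroke away)
#2 →I1  (I1 outputs flow p/I1)
#0 →J1  (J1: bond 2 brought flow, rest push out)
#5 →J1  (J1: bond 2 brought flow, rest push out)
#1 →J2  (GY1 both-in/both-out from 0)
#3 →R1  (0-jn J2 has e-setter on 1)
#6 →I2  (J2: bond 1 brought effort, rest push out)

β0 |J1
β1 |J2
β2 |I1
β3 |R1
β4 |J1
β5 |J1
β6 |I2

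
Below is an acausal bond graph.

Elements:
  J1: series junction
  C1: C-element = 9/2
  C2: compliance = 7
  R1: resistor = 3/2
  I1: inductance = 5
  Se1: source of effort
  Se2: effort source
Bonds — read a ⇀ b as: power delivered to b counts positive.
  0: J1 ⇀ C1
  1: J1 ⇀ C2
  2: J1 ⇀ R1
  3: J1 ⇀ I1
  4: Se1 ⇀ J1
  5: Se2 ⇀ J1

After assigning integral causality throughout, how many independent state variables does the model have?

β4 |J1  (Se1: effort source, stroke at far end)
β5 |J1  (Se2: effort source, stroke at far end)
β0 |J1  (C1: C, integral causality)
β1 |J1  (C2 integral (e out))
β3 |I1  (I1 outputs flow p/I1)
β2 |J1  (common-f at J1 fixed by 3)

3  (C1, C2, I1 all integral)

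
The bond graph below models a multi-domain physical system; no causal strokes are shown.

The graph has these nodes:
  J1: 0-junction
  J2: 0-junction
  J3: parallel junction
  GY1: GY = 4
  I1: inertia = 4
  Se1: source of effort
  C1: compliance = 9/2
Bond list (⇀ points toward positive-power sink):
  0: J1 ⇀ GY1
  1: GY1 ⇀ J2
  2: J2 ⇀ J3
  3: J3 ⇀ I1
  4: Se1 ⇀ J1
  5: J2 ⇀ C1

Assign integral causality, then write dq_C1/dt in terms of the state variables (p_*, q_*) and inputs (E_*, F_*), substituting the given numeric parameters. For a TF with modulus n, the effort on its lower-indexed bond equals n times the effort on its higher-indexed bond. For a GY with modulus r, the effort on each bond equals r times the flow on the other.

b4 stroke at J1  (Se1 (Se) sets effort on bond)
b0 stroke at GY1  (J1 effort already set via bond 4)
b1 stroke at GY1  (GY1: gyrator matches bond 0)
b3 stroke at I1  (I1: I, integral causality)
b2 stroke at J3  (only one effort-in slot at J3)
b5 stroke at J2  (only one effort-in slot at J2)

dq_C1/dt = E_Se1/4 - p_I1/4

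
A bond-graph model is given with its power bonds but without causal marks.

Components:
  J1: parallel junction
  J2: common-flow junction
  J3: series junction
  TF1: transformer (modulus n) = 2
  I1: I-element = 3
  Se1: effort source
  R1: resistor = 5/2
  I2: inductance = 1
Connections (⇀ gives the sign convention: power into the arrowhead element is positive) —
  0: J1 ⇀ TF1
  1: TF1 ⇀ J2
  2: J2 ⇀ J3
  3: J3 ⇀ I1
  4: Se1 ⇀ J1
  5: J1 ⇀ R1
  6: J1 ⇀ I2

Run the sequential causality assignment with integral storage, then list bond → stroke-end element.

#4 stroke→J1  (Se1 (Se) sets effort on bond)
#0 stroke→TF1  (common-e at J1 fixed by 4)
#5 stroke→R1  (common-e at J1 fixed by 4)
#6 stroke→I2  (J1 effort already set via bond 4)
#1 stroke→J2  (TF TF1: opposite of bond 0)
#2 stroke→J3  (J2: last free bond brings flow in)
#3 stroke→I1  (J3 needs exactly one f-in)

b0 stroke at TF1
b1 stroke at J2
b2 stroke at J3
b3 stroke at I1
b4 stroke at J1
b5 stroke at R1
b6 stroke at I2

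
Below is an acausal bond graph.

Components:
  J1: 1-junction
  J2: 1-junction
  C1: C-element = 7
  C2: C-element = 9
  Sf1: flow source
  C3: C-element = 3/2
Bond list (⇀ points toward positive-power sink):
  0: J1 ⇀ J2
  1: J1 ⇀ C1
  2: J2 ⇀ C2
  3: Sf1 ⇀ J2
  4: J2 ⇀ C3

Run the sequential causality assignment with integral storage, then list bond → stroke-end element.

b3 →Sf1  (Sf1: flow source, stroke at near end)
b0 →J2  (J2: bond 3 brought flow, rest push out)
b2 →J2  (J2 flow already set via bond 3)
b4 →J2  (J2 flow already set via bond 3)
b1 →J1  (1-jn J1 has f-setter on 0)

#0 stroke→J2
#1 stroke→J1
#2 stroke→J2
#3 stroke→Sf1
#4 stroke→J2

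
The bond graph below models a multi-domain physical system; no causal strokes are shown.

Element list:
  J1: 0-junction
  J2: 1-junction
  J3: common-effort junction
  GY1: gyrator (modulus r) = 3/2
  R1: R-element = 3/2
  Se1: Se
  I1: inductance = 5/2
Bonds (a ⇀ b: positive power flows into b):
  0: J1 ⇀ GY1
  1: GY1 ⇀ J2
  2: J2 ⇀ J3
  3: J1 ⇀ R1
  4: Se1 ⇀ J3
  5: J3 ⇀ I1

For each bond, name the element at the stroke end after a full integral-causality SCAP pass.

b0 stroke→GY1
b1 stroke→GY1
b2 stroke→J2
b3 stroke→J1
b4 stroke→J3
b5 stroke→I1

b4 stroke→J3  (Se1 (Se) sets effort on bond)
b2 stroke→J2  (J3: bond 4 brought effort, rest push out)
b5 stroke→I1  (common-e at J3 fixed by 4)
b1 stroke→GY1  (only one flow-in slot at J2)
b0 stroke→GY1  (through GY1, causality inverts; strokes same side of GY1)
b3 stroke→J1  (only one effort-in slot at J1)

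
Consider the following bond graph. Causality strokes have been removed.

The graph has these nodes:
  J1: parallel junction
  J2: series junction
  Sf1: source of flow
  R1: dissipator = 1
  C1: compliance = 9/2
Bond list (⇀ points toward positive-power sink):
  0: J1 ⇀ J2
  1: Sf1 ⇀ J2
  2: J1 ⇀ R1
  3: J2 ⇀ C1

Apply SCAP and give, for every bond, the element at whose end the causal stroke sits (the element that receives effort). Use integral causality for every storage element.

#1 stroke→Sf1  (source Sf1 imposes f)
#0 stroke→J2  (common-f at J2 fixed by 1)
#3 stroke→J2  (J2: bond 1 brought flow, rest push out)
#2 stroke→J1  (closing 0-jn rule on J1)

b0 stroke→J2
b1 stroke→Sf1
b2 stroke→J1
b3 stroke→J2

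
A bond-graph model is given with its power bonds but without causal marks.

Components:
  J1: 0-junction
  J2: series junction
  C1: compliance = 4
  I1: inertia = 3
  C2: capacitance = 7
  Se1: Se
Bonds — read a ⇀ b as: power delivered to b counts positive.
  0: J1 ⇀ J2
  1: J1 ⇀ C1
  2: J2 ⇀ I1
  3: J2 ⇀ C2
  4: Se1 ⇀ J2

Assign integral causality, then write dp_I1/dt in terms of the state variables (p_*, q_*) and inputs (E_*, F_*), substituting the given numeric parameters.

b4 |J2  (Se1: effort source, stroke at far end)
b1 |J1  (C1 integral (e out))
b0 |J2  (J1 effort already set via bond 1)
b2 |I1  (I1 outputs flow p/I1)
b3 |J2  (common-f at J2 fixed by 2)

dp_I1/dt = E_Se1 + q_C1/4 - q_C2/7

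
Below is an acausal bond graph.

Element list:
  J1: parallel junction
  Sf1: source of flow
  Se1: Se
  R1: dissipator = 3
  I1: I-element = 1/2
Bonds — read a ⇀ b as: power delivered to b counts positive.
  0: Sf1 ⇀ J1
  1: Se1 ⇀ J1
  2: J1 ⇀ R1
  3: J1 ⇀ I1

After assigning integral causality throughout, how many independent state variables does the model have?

1  (I1 all integral)

β0 stroke at Sf1  (source Sf1 imposes f)
β1 stroke at J1  (Se1 fixes effort; stroke away)
β2 stroke at R1  (J1 effort already set via bond 1)
β3 stroke at I1  (J1: bond 1 brought effort, rest push out)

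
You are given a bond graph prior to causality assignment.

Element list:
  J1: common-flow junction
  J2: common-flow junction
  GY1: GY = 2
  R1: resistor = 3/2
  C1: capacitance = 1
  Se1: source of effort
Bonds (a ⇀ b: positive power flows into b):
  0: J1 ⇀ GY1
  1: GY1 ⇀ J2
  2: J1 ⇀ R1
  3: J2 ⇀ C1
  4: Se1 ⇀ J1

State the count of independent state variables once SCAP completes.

1  (C1 all integral)

#4 |J1  (Se1: effort source, stroke at far end)
#3 |J2  (C1 outputs effort q/C1)
#1 |GY1  (closing 1-jn rule on J2)
#0 |GY1  (GY1: gyrator matches bond 1)
#2 |J1  (J1: bond 0 brought flow, rest push out)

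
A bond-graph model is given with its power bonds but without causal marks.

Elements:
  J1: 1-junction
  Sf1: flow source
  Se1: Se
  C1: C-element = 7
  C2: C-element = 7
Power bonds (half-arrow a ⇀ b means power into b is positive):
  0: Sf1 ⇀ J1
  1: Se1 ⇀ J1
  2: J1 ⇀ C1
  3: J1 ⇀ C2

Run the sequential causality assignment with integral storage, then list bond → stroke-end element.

β0 →Sf1
β1 →J1
β2 →J1
β3 →J1

b0 stroke at Sf1  (source Sf1 imposes f)
b1 stroke at J1  (Se1 fixes effort; stroke away)
b2 stroke at J1  (1-jn J1 has f-setter on 0)
b3 stroke at J1  (common-f at J1 fixed by 0)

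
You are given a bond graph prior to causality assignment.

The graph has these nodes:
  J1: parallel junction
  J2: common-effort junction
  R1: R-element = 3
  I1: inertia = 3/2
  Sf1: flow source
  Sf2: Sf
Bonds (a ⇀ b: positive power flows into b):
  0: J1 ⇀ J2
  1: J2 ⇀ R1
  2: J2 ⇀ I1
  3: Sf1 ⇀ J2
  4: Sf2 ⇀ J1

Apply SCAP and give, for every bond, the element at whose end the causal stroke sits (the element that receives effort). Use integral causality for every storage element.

β0 |J1
β1 |J2
β2 |I1
β3 |Sf1
β4 |Sf2

#3 |Sf1  (source Sf1 imposes f)
#4 |Sf2  (Sf2 (Sf) sets flow on bond)
#0 |J1  (J1 needs exactly one e-in)
#2 |I1  (I1: I, integral causality)
#1 |J2  (J2 needs exactly one e-in)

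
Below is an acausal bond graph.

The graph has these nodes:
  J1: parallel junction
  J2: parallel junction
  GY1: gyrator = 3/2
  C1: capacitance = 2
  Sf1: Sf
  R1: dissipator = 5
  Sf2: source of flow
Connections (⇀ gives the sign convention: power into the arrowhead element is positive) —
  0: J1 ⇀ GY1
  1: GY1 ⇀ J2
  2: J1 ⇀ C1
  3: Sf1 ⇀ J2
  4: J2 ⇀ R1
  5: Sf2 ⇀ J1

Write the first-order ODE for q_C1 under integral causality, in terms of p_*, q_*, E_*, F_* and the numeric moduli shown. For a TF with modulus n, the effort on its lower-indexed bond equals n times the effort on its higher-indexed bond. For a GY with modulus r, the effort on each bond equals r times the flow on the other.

dq_C1/dt = -10*F_Sf1/3 + F_Sf2 - 10*q_C1/9

bond 3 stroke at Sf1  (Sf1 fixes flow; stroke at Sf1)
bond 5 stroke at Sf2  (Sf2 (Sf) sets flow on bond)
bond 2 stroke at J1  (C1 outputs effort q/C1)
bond 0 stroke at GY1  (0-jn J1 has e-setter on 2)
bond 1 stroke at GY1  (GY1 both-in/both-out from 0)
bond 4 stroke at J2  (only one effort-in slot at J2)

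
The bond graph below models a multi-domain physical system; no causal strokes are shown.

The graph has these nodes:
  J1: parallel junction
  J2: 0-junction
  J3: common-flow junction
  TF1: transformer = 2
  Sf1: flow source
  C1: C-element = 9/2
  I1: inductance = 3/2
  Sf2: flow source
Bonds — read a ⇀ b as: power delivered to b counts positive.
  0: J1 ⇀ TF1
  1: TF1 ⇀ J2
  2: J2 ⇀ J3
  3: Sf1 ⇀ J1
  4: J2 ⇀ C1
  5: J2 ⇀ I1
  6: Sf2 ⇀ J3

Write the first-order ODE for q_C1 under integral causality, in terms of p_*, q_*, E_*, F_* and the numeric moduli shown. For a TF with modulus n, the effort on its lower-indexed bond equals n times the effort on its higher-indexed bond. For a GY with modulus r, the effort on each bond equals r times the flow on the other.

dq_C1/dt = 2*F_Sf1 - F_Sf2 - 2*p_I1/3

#3 →Sf1  (Sf1 (Sf) sets flow on bond)
#6 →Sf2  (Sf2 (Sf) sets flow on bond)
#0 →J1  (only one effort-in slot at J1)
#2 →J3  (J3 flow already set via bond 6)
#1 →TF1  (TF1: transformer flips bond 0)
#4 →J2  (C1 integral (e out))
#5 →I1  (J2: bond 4 brought effort, rest push out)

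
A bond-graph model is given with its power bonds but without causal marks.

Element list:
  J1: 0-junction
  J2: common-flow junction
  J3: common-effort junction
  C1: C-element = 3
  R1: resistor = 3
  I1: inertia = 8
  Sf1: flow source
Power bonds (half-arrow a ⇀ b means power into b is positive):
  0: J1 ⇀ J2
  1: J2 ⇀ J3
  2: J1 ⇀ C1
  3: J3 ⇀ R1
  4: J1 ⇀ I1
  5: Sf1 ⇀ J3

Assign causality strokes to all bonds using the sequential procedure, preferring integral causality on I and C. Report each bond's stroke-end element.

b5 →Sf1  (Sf1 (Sf) sets flow on bond)
b2 →J1  (C1 integral (e out))
b0 →J2  (J1: bond 2 brought effort, rest push out)
b4 →I1  (common-e at J1 fixed by 2)
b1 →J3  (J2 needs exactly one f-in)
b3 →R1  (0-jn J3 has e-setter on 1)

β0 |J2
β1 |J3
β2 |J1
β3 |R1
β4 |I1
β5 |Sf1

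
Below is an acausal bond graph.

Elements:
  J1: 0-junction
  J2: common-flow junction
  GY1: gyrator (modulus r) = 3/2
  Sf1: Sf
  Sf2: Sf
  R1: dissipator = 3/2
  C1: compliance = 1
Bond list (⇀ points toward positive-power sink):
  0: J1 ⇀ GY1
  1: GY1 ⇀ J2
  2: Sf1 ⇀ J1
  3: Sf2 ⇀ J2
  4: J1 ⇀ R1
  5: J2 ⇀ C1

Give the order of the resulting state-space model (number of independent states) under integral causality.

β2 stroke→Sf1  (Sf1 (Sf) sets flow on bond)
β3 stroke→Sf2  (Sf2 (Sf) sets flow on bond)
β1 stroke→J2  (common-f at J2 fixed by 3)
β5 stroke→J2  (J2: bond 3 brought flow, rest push out)
β0 stroke→J1  (GY1: gyrator matches bond 1)
β4 stroke→R1  (J1: bond 0 brought effort, rest push out)

1  (C1 all integral)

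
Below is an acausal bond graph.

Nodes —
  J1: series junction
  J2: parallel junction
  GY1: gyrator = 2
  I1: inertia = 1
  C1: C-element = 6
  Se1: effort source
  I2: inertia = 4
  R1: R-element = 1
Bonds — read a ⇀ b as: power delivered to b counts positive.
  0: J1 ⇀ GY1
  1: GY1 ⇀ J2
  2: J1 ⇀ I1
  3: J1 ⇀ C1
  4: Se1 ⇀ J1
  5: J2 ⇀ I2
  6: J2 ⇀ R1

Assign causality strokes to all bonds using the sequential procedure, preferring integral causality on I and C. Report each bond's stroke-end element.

bond 4 stroke at J1  (Se1 (Se) sets effort on bond)
bond 2 stroke at I1  (I1 integral (f out))
bond 0 stroke at J1  (common-f at J1 fixed by 2)
bond 3 stroke at J1  (J1: bond 2 brought flow, rest push out)
bond 1 stroke at J2  (GY GY1: same side as bond 0)
bond 5 stroke at I2  (common-e at J2 fixed by 1)
bond 6 stroke at R1  (J2: bond 1 brought effort, rest push out)

b0 stroke→J1
b1 stroke→J2
b2 stroke→I1
b3 stroke→J1
b4 stroke→J1
b5 stroke→I2
b6 stroke→R1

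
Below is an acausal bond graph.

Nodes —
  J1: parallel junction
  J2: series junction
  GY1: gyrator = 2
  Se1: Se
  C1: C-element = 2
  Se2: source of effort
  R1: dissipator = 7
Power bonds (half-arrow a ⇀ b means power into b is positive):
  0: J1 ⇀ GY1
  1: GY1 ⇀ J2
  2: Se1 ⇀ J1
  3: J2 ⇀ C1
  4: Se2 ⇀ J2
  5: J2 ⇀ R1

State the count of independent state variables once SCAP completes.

1  (C1 all integral)

β2 |J1  (Se1 fixes effort; stroke away)
β4 |J2  (Se2 fixes effort; stroke away)
β0 |GY1  (0-jn J1 has e-setter on 2)
β1 |GY1  (GY1 both-in/both-out from 0)
β3 |J2  (J2: bond 1 brought flow, rest push out)
β5 |J2  (common-f at J2 fixed by 1)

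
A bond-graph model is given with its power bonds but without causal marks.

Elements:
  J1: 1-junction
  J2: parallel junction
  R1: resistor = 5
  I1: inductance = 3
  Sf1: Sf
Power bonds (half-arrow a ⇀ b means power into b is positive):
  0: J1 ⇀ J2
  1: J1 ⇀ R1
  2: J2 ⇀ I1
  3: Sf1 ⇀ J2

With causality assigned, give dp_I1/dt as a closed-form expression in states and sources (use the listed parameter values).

bond 3 stroke→Sf1  (Sf1 (Sf) sets flow on bond)
bond 2 stroke→I1  (I1: I, integral causality)
bond 0 stroke→J2  (only one effort-in slot at J2)
bond 1 stroke→J1  (common-f at J1 fixed by 0)

dp_I1/dt = 5*F_Sf1 - 5*p_I1/3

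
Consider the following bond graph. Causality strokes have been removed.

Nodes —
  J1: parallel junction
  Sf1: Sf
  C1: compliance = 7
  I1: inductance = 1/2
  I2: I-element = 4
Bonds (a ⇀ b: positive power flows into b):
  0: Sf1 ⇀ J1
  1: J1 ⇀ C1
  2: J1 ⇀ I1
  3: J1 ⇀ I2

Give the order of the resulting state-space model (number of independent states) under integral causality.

#0 |Sf1  (Sf1 fixes flow; stroke at Sf1)
#1 |J1  (prefer integral on C1)
#2 |I1  (0-jn J1 has e-setter on 1)
#3 |I2  (J1: bond 1 brought effort, rest push out)

3  (C1, I1, I2 all integral)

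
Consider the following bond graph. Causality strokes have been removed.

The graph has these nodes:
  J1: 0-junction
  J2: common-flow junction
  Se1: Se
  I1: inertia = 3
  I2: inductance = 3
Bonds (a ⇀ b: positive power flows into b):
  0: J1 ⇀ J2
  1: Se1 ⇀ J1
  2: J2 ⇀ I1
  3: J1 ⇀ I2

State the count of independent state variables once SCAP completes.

2  (I1, I2 all integral)

#1 →J1  (Se1: effort source, stroke at far end)
#0 →J2  (J1: bond 1 brought effort, rest push out)
#3 →I2  (J1 effort already set via bond 1)
#2 →I1  (J2 needs exactly one f-in)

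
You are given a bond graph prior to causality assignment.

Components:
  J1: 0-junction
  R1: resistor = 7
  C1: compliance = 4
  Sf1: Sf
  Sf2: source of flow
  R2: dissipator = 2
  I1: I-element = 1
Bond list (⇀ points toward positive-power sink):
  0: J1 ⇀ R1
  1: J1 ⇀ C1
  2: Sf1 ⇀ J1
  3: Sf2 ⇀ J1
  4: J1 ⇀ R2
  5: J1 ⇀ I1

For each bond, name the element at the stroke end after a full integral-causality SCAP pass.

bond 0 stroke at R1
bond 1 stroke at J1
bond 2 stroke at Sf1
bond 3 stroke at Sf2
bond 4 stroke at R2
bond 5 stroke at I1

#2 →Sf1  (source Sf1 imposes f)
#3 →Sf2  (source Sf2 imposes f)
#1 →J1  (C1 integral (e out))
#0 →R1  (J1: bond 1 brought effort, rest push out)
#4 →R2  (J1: bond 1 brought effort, rest push out)
#5 →I1  (J1 effort already set via bond 1)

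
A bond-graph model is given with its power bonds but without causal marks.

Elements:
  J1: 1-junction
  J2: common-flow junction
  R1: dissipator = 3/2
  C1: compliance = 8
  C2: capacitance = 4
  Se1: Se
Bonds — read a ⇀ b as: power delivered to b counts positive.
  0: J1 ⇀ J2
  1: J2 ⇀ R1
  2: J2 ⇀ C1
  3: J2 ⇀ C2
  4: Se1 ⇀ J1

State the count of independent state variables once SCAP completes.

bond 4 stroke→J1  (Se1: effort source, stroke at far end)
bond 0 stroke→J2  (only one flow-in slot at J1)
bond 2 stroke→J2  (C1: C, integral causality)
bond 3 stroke→J2  (C2 outputs effort q/C2)
bond 1 stroke→R1  (only one flow-in slot at J2)

2  (C1, C2 all integral)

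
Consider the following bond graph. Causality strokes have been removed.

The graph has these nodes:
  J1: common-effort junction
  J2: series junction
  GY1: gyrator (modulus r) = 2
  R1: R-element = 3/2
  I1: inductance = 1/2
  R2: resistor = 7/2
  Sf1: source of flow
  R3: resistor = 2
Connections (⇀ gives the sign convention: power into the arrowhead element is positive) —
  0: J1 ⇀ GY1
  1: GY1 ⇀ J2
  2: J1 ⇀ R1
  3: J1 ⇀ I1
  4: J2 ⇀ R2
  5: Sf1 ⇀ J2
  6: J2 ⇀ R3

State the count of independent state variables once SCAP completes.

1  (I1 all integral)

bond 5 stroke→Sf1  (source Sf1 imposes f)
bond 1 stroke→J2  (J2 flow already set via bond 5)
bond 4 stroke→J2  (J2 flow already set via bond 5)
bond 6 stroke→J2  (J2: bond 5 brought flow, rest push out)
bond 0 stroke→J1  (GY GY1: same side as bond 1)
bond 2 stroke→R1  (J1 effort already set via bond 0)
bond 3 stroke→I1  (J1: bond 0 brought effort, rest push out)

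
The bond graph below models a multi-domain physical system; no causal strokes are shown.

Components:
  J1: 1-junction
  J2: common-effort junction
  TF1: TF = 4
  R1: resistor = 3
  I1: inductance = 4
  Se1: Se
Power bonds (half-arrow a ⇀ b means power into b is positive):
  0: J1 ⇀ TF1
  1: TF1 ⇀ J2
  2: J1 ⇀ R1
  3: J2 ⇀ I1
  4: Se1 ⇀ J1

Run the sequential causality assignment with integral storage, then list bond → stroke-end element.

bond 0 stroke at TF1
bond 1 stroke at J2
bond 2 stroke at J1
bond 3 stroke at I1
bond 4 stroke at J1

#4 stroke at J1  (Se1 fixes effort; stroke away)
#3 stroke at I1  (I1 integral (f out))
#1 stroke at J2  (closing 0-jn rule on J2)
#0 stroke at TF1  (TF1 one-in-one-out from 1)
#2 stroke at J1  (J1: bond 0 brought flow, rest push out)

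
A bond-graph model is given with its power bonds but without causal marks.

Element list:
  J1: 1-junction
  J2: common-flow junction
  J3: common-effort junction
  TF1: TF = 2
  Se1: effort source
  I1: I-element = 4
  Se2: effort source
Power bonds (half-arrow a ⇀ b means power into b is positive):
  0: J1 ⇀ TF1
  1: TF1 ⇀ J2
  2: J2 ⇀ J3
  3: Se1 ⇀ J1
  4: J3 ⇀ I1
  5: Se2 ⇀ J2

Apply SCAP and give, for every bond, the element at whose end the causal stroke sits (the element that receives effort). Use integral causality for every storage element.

β0 stroke at TF1
β1 stroke at J2
β2 stroke at J3
β3 stroke at J1
β4 stroke at I1
β5 stroke at J2

β3 stroke at J1  (source Se1 imposes e)
β5 stroke at J2  (Se2 (Se) sets effort on bond)
β0 stroke at TF1  (only one flow-in slot at J1)
β1 stroke at J2  (TF TF1: opposite of bond 0)
β2 stroke at J3  (closing 1-jn rule on J2)
β4 stroke at I1  (0-jn J3 has e-setter on 2)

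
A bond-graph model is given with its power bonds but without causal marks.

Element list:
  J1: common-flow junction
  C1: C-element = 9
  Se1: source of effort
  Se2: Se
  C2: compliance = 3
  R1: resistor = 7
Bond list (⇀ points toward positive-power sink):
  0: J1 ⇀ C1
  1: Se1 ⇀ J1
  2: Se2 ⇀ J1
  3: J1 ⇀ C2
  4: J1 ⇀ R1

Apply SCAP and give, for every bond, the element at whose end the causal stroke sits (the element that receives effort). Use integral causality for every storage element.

bond 1 stroke at J1  (Se1 fixes effort; stroke away)
bond 2 stroke at J1  (source Se2 imposes e)
bond 0 stroke at J1  (C1 outputs effort q/C1)
bond 3 stroke at J1  (C2 outputs effort q/C2)
bond 4 stroke at R1  (J1: last free bond brings flow in)

β0 |J1
β1 |J1
β2 |J1
β3 |J1
β4 |R1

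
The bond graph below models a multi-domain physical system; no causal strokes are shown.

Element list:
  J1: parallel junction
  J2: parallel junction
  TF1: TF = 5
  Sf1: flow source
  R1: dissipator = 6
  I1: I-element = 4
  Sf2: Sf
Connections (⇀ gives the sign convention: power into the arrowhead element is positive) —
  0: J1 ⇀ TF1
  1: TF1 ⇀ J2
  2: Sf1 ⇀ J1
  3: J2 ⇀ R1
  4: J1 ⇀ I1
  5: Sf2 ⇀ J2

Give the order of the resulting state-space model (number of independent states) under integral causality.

b2 stroke→Sf1  (Sf1 (Sf) sets flow on bond)
b5 stroke→Sf2  (Sf2: flow source, stroke at near end)
b4 stroke→I1  (prefer integral on I1)
b0 stroke→J1  (closing 0-jn rule on J1)
b1 stroke→TF1  (TF1 one-in-one-out from 0)
b3 stroke→J2  (closing 0-jn rule on J2)

1  (I1 all integral)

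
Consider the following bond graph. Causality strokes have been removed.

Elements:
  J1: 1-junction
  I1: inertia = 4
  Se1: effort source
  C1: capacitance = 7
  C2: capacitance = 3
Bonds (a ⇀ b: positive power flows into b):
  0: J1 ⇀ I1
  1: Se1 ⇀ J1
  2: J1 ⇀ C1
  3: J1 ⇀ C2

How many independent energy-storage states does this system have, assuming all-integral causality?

3  (C1, C2, I1 all integral)

β1 stroke→J1  (Se1: effort source, stroke at far end)
β0 stroke→I1  (I1 outputs flow p/I1)
β2 stroke→J1  (J1 flow already set via bond 0)
β3 stroke→J1  (J1: bond 0 brought flow, rest push out)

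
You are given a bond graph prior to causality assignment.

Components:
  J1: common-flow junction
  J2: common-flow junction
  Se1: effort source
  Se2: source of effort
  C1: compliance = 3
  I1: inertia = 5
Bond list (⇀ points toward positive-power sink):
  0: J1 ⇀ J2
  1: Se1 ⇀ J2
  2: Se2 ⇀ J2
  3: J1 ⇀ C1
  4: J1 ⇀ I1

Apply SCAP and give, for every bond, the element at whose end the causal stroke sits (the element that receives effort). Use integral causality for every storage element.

#0 stroke→J1
#1 stroke→J2
#2 stroke→J2
#3 stroke→J1
#4 stroke→I1

#1 stroke→J2  (Se1: effort source, stroke at far end)
#2 stroke→J2  (Se2 (Se) sets effort on bond)
#0 stroke→J1  (J2: last free bond brings flow in)
#3 stroke→J1  (C1: C, integral causality)
#4 stroke→I1  (J1 needs exactly one f-in)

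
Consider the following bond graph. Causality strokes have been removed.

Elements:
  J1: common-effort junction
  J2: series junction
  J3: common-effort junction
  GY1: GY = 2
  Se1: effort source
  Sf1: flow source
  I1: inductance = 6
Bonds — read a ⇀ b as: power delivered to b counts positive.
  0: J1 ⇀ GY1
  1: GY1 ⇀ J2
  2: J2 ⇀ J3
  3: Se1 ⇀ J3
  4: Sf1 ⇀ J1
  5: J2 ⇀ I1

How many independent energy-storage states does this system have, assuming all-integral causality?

1  (I1 all integral)

b3 |J3  (source Se1 imposes e)
b4 |Sf1  (source Sf1 imposes f)
b0 |J1  (closing 0-jn rule on J1)
b2 |J2  (0-jn J3 has e-setter on 3)
b1 |J2  (GY1 both-in/both-out from 0)
b5 |I1  (J2: last free bond brings flow in)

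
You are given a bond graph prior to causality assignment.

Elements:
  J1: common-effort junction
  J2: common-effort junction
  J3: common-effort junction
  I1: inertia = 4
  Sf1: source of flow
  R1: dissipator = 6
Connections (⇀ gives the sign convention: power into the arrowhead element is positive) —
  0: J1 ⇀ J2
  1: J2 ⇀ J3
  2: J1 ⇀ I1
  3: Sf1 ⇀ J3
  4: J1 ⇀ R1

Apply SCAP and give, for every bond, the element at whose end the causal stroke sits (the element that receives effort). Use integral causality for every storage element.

#0 stroke→J2
#1 stroke→J3
#2 stroke→I1
#3 stroke→Sf1
#4 stroke→J1

bond 3 |Sf1  (Sf1 (Sf) sets flow on bond)
bond 1 |J3  (closing 0-jn rule on J3)
bond 0 |J2  (closing 0-jn rule on J2)
bond 2 |I1  (I1 outputs flow p/I1)
bond 4 |J1  (only one effort-in slot at J1)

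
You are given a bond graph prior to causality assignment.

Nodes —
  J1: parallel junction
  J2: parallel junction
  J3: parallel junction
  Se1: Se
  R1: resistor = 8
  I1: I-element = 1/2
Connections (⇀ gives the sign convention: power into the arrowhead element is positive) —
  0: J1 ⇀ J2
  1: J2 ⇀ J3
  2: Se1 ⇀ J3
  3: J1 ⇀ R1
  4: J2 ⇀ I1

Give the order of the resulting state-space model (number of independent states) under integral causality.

1  (I1 all integral)

bond 2 stroke→J3  (source Se1 imposes e)
bond 1 stroke→J2  (J3: bond 2 brought effort, rest push out)
bond 0 stroke→J1  (0-jn J2 has e-setter on 1)
bond 4 stroke→I1  (0-jn J2 has e-setter on 1)
bond 3 stroke→R1  (J1 effort already set via bond 0)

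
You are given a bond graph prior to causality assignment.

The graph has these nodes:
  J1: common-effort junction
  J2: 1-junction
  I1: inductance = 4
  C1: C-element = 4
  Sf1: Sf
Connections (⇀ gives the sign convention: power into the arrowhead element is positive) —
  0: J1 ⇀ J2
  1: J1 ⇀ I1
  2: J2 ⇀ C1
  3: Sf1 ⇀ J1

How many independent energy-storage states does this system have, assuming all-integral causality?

2  (C1, I1 all integral)

#3 stroke→Sf1  (Sf1: flow source, stroke at near end)
#1 stroke→I1  (I1 integral (f out))
#0 stroke→J1  (closing 0-jn rule on J1)
#2 stroke→J2  (1-jn J2 has f-setter on 0)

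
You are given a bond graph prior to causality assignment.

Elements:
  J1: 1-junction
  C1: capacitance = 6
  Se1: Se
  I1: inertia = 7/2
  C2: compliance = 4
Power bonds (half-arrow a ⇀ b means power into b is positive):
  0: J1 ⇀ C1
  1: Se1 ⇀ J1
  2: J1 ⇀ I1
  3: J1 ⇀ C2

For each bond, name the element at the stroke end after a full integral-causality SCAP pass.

#1 →J1  (Se1 fixes effort; stroke away)
#0 →J1  (C1 outputs effort q/C1)
#2 →I1  (I1 integral (f out))
#3 →J1  (1-jn J1 has f-setter on 2)

#0 →J1
#1 →J1
#2 →I1
#3 →J1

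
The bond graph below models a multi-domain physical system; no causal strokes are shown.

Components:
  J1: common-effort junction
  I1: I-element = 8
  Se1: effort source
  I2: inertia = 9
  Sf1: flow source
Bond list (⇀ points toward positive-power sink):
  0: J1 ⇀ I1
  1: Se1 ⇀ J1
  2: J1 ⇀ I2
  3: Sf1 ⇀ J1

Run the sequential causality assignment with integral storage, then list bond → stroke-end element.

β1 stroke at J1  (Se1: effort source, stroke at far end)
β3 stroke at Sf1  (Sf1 (Sf) sets flow on bond)
β0 stroke at I1  (0-jn J1 has e-setter on 1)
β2 stroke at I2  (J1 effort already set via bond 1)

β0 stroke→I1
β1 stroke→J1
β2 stroke→I2
β3 stroke→Sf1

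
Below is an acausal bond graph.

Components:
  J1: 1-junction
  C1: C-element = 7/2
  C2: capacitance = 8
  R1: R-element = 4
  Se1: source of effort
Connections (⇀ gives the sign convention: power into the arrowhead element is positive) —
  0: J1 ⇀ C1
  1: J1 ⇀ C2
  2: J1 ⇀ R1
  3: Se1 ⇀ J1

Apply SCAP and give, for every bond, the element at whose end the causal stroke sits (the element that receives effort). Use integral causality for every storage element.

bond 3 stroke→J1  (Se1 (Se) sets effort on bond)
bond 0 stroke→J1  (C1 integral (e out))
bond 1 stroke→J1  (C2 outputs effort q/C2)
bond 2 stroke→R1  (J1: last free bond brings flow in)

bond 0 stroke at J1
bond 1 stroke at J1
bond 2 stroke at R1
bond 3 stroke at J1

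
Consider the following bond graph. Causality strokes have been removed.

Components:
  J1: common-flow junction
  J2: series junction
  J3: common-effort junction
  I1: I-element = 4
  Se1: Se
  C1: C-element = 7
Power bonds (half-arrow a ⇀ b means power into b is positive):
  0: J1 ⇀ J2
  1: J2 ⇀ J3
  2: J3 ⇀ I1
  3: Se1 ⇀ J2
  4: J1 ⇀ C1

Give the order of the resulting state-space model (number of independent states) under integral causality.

2  (C1, I1 all integral)

β3 stroke→J2  (Se1: effort source, stroke at far end)
β2 stroke→I1  (I1: I, integral causality)
β1 stroke→J3  (closing 0-jn rule on J3)
β0 stroke→J2  (J2 flow already set via bond 1)
β4 stroke→J1  (J1 flow already set via bond 0)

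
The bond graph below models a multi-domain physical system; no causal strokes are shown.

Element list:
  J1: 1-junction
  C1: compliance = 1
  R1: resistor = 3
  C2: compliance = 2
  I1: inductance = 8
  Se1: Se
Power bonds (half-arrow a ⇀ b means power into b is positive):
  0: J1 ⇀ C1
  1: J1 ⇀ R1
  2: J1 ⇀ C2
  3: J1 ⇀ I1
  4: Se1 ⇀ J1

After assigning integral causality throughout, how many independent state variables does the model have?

3  (C1, C2, I1 all integral)

b4 stroke→J1  (Se1: effort source, stroke at far end)
b0 stroke→J1  (C1: C, integral causality)
b2 stroke→J1  (C2 integral (e out))
b3 stroke→I1  (I1 integral (f out))
b1 stroke→J1  (J1: bond 3 brought flow, rest push out)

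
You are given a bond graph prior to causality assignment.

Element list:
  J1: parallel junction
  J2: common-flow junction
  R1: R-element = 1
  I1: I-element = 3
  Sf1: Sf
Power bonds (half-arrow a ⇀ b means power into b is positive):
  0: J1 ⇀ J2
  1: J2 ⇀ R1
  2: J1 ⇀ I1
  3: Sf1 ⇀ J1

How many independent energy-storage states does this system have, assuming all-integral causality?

1  (I1 all integral)

#3 stroke at Sf1  (Sf1 (Sf) sets flow on bond)
#2 stroke at I1  (prefer integral on I1)
#0 stroke at J1  (only one effort-in slot at J1)
#1 stroke at J2  (1-jn J2 has f-setter on 0)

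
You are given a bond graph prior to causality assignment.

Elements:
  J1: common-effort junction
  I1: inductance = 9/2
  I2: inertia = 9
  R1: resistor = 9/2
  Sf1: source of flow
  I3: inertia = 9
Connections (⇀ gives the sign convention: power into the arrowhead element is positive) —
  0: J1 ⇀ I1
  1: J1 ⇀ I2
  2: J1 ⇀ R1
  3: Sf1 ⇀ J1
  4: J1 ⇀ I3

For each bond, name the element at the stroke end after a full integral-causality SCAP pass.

β3 |Sf1  (Sf1 fixes flow; stroke at Sf1)
β0 |I1  (I1 outputs flow p/I1)
β1 |I2  (prefer integral on I2)
β4 |I3  (I3: I, integral causality)
β2 |J1  (closing 0-jn rule on J1)

b0 stroke at I1
b1 stroke at I2
b2 stroke at J1
b3 stroke at Sf1
b4 stroke at I3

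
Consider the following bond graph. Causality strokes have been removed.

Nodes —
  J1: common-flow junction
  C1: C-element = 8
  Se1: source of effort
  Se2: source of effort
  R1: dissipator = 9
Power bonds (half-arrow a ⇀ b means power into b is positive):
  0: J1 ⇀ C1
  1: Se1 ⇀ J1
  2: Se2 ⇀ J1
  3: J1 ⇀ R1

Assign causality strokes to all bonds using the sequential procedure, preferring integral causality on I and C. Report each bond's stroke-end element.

β0 →J1
β1 →J1
β2 →J1
β3 →R1

#1 stroke at J1  (Se1 (Se) sets effort on bond)
#2 stroke at J1  (source Se2 imposes e)
#0 stroke at J1  (prefer integral on C1)
#3 stroke at R1  (closing 1-jn rule on J1)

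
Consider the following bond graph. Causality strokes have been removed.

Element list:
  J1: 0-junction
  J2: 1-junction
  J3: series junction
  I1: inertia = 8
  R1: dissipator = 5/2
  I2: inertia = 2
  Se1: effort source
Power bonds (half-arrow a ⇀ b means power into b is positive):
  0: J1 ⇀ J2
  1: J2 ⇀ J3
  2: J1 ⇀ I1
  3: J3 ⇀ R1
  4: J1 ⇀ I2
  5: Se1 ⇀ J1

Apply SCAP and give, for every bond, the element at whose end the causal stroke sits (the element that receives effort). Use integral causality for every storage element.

β5 |J1  (Se1 fixes effort; stroke away)
β0 |J2  (J1: bond 5 brought effort, rest push out)
β2 |I1  (common-e at J1 fixed by 5)
β4 |I2  (common-e at J1 fixed by 5)
β1 |J3  (closing 1-jn rule on J2)
β3 |R1  (only one flow-in slot at J3)

β0 stroke at J2
β1 stroke at J3
β2 stroke at I1
β3 stroke at R1
β4 stroke at I2
β5 stroke at J1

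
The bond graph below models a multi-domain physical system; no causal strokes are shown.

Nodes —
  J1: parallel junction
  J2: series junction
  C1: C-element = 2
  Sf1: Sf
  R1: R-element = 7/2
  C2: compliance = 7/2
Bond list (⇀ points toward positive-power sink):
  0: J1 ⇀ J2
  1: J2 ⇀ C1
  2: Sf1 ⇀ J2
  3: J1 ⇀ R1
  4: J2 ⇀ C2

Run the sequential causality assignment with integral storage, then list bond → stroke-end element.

b0 |J2
b1 |J2
b2 |Sf1
b3 |J1
b4 |J2

bond 2 |Sf1  (Sf1: flow source, stroke at near end)
bond 0 |J2  (common-f at J2 fixed by 2)
bond 1 |J2  (J2: bond 2 brought flow, rest push out)
bond 4 |J2  (common-f at J2 fixed by 2)
bond 3 |J1  (J1 needs exactly one e-in)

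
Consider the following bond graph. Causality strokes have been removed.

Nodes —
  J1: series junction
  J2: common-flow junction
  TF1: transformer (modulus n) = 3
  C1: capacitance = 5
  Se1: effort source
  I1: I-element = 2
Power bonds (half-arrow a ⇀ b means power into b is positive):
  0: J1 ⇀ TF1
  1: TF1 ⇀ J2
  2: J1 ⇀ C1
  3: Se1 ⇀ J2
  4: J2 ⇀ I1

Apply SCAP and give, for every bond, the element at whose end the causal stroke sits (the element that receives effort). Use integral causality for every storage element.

b3 stroke at J2  (Se1 fixes effort; stroke away)
b2 stroke at J1  (C1: C, integral causality)
b0 stroke at TF1  (closing 1-jn rule on J1)
b1 stroke at J2  (TF TF1: opposite of bond 0)
b4 stroke at I1  (J2 needs exactly one f-in)

#0 →TF1
#1 →J2
#2 →J1
#3 →J2
#4 →I1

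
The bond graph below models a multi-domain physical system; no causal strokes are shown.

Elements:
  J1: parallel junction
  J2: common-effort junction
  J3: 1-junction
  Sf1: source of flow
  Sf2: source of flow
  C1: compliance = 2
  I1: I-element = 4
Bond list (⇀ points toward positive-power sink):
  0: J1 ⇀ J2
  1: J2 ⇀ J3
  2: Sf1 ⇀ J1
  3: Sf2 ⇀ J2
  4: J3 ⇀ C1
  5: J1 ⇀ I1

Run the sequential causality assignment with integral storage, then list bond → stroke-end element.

#0 |J1
#1 |J2
#2 |Sf1
#3 |Sf2
#4 |J3
#5 |I1

β2 stroke→Sf1  (source Sf1 imposes f)
β3 stroke→Sf2  (source Sf2 imposes f)
β4 stroke→J3  (C1 integral (e out))
β1 stroke→J2  (only one flow-in slot at J3)
β0 stroke→J1  (J2: bond 1 brought effort, rest push out)
β5 stroke→I1  (common-e at J1 fixed by 0)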